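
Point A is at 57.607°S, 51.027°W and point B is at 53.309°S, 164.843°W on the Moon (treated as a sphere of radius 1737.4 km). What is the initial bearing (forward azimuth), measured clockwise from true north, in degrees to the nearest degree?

Δλ = -113.816° = -1.9865 rad.
y = sin Δλ · cos φ₂ = (-0.9148)(0.5975) = -0.5466
x = cos φ₁ sin φ₂ − sin φ₁ cos φ₂ cos Δλ = (0.5357)(-0.8019) − (-0.8444)(0.5975)(-0.4038) = -0.6333
θ = atan2(y, x) = -139.20°; adding 360° gives 221°.

221°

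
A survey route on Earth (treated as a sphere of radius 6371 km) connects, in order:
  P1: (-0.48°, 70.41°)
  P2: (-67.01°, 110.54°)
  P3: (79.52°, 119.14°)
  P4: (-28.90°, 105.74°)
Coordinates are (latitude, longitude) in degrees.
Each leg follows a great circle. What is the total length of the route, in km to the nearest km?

Leg P1→P2: central angle 1.2595 rad, distance 8024.1 km.
Leg P2→P3: central angle 2.5589 rad, distance 16302.6 km.
Leg P3→P4: central angle 1.8969 rad, distance 12084.9 km.
Total: 8024.1 + 16302.6 + 12084.9 ≈ 36412 km.

36412 km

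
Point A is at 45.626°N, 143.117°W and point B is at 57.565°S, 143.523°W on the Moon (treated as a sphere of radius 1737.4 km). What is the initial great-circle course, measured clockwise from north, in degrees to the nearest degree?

With φ₁ = 0.7963, φ₂ = -1.0047, Δλ = -0.0071 rad, the forward-azimuth formula gives
θ = atan2( sin Δλ cos φ₂ , cos φ₁ sin φ₂ − sin φ₁ cos φ₂ cos Δλ ) = atan2(-0.0038, -0.9736) = -179.78°.
Adding 360° brings this into [0°, 360°): 180°.

180°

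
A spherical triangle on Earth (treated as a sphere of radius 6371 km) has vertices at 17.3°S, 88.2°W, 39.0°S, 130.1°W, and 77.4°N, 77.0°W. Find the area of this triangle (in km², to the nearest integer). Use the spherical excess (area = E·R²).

Side lengths (central angles): a = 2.1087, b = 1.6568, c = 0.7386 rad; semiperimeter s = 2.2521.
By l'Huilier's theorem, tan(E/4) = √[tan(s/2) tan((s−a)/2) tan((s−b)/2) tan((s−c)/2)], giving spherical excess E = 0.8236 rad.
Area = E·R² = 0.8236 × (6371)² ≈ 33431439 km².

33431439 km²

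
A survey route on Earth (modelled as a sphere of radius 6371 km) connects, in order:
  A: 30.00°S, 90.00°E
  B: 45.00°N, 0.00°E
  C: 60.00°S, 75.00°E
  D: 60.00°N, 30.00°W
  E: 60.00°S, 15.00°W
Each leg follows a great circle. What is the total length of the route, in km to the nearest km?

55288 km

Leg A→B: central angle 1.9322 rad, distance 12309.8 km.
Leg B→C: central angle 2.1187 rad, distance 13498.0 km.
Leg C→D: central angle 2.5230 rad, distance 16074.1 km.
Leg D→E: central angle 2.1043 rad, distance 13406.2 km.
Total: 12309.8 + 13498.0 + 16074.1 + 13406.2 ≈ 55288 km.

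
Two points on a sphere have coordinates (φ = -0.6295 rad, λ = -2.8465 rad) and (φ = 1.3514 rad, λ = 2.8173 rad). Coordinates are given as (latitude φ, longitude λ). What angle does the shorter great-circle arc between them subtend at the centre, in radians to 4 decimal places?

Let φ₁ = -0.6295 rad, φ₂ = 1.3514 rad, and Δλ = -0.6194 rad.
cos c = sin φ₁ sin φ₂ + cos φ₁ cos φ₂ cos Δλ = (-0.5887)(0.9760) + (0.8083)(0.2176)(0.8142) = -0.43138,
so c = arccos(-0.43138) = 2.01682 rad.
So the angular separation is 2.0168 rad.

2.0168 rad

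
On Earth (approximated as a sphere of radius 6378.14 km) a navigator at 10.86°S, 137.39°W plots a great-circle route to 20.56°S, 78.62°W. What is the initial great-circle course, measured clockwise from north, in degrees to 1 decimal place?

With φ₁ = -0.1895, φ₂ = -0.3588, Δλ = 1.0257 rad, the forward-azimuth formula gives
θ = atan2( sin Δλ cos φ₂ , cos φ₁ sin φ₂ − sin φ₁ cos φ₂ cos Δλ ) = atan2(0.8006, -0.2534) = 107.56°.
So the initial bearing is 107.6°.

107.6°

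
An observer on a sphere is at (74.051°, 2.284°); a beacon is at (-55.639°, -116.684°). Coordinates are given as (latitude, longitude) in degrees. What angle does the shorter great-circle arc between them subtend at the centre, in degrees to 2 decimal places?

150.32°

In radians: φ₁ = 1.2924, φ₂ = -0.9711, Δλ = -118.968° = -2.0764 rad.
cos c = sin φ₁ sin φ₂ + cos φ₁ cos φ₂ cos Δλ = (0.9615)(-0.8255) + (0.2748)(0.5644)(-0.4843) = -0.86883,
so c = arccos(-0.86883) = 2.62364 rad.
So the angular separation is 150.32°.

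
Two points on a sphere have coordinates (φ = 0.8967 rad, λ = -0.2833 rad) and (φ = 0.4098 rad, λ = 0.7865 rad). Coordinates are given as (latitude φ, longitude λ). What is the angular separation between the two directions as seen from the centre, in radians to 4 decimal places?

0.9444 rad

In radians: φ₁ = 0.8967, φ₂ = 0.4098, Δλ = 61.295° = 1.0698 rad.
Haversine: a = sin²(Δφ/2) + cos φ₁ cos φ₂ sin²(Δλ/2) = 0.0581 + (0.6242)(0.9172)(0.2599) = 0.20687.
Central angle c = 2·arcsin(√a) = 0.94437 rad.
So the angular separation is 0.9444 rad.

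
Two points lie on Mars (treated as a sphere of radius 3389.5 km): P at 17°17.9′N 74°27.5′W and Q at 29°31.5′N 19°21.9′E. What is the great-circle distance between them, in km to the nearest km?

With latitudes φ₁ = 17.298°, φ₂ = 29.525° and longitude difference Δλ = 93.823°:
cos c = sin φ₁ sin φ₂ + cos φ₁ cos φ₂ cos Δλ = (0.2973)(0.4928) + (0.9548)(0.8701)(-0.0667) = 0.09114,
so c = arccos(0.09114) = 1.47953 rad.
Distance = R·c = 3389.5 × 1.4795 ≈ 5015 km.

5015 km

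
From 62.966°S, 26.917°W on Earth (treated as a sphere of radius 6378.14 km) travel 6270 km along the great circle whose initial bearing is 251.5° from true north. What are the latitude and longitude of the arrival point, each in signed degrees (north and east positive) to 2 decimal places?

Angular distance δ = d/R = 6270/6378.14 = 0.98305 rad; initial bearing θ = 4.3895 rad.
sin φ₂ = sin φ₁ cos δ + cos φ₁ sin δ cos θ = (-0.8907)(0.5545) + (0.4545)(0.8322)(-0.3173) = -0.6139, so φ₂ = -37.87°.
Δλ = atan2(sin θ sin δ cos φ₁, cos δ − sin φ₁ sin φ₂) = atan2(-0.3587, 0.0076) = -88.779°.
λ₂ = -26.917° − 88.779° = -115.70°.

-37.87°, -115.70°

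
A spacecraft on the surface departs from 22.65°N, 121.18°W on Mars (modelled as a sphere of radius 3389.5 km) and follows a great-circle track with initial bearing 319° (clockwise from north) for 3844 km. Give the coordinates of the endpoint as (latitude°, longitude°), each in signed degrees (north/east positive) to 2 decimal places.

52.56°, 160.88°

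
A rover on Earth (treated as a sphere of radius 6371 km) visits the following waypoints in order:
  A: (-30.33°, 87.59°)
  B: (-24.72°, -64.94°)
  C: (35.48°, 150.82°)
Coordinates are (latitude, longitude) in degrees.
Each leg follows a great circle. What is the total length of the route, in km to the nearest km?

Leg A→B: central angle 2.0765 rad, distance 13229.7 km.
Leg B→C: central angle 2.5736 rad, distance 16396.2 km.
Total: 13229.7 + 16396.2 ≈ 29626 km.

29626 km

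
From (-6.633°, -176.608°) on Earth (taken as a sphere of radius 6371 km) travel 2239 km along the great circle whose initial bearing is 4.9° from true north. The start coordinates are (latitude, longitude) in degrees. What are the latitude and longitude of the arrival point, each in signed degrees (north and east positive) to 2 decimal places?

Angular distance δ = d/R = 2239/6371 = 0.35144 rad; initial bearing θ = 0.0855 rad.
sin φ₂ = sin φ₁ cos δ + cos φ₁ sin δ cos θ = (-0.1155)(0.9389) + (0.9933)(0.3442)(0.9963) = 0.2322, so φ₂ = 13.43°.
Δλ = atan2(sin θ sin δ cos φ₁, cos δ − sin φ₁ sin φ₂) = atan2(0.0292, 0.9657) = 1.732°.
λ₂ = -176.608° + 1.732° = -174.88°.

13.43°, -174.88°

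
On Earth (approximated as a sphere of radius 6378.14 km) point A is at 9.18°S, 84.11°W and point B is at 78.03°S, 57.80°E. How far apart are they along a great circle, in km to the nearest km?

With latitudes φ₁ = -9.180°, φ₂ = -78.030° and longitude difference Δλ = 141.910°:
cos c = sin φ₁ sin φ₂ + cos φ₁ cos φ₂ cos Δλ = (-0.1595)(-0.9783) + (0.9872)(0.2074)(-0.7870) = -0.00507,
so c = arccos(-0.00507) = 1.57587 rad.
Distance = R·c = 6378.14 × 1.5759 ≈ 10051 km.

10051 km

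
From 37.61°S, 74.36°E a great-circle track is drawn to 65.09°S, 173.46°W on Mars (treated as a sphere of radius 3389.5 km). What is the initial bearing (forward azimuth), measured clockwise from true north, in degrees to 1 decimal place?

154.4°

With φ₁ = -0.6564, φ₂ = -1.1360, Δλ = 1.9579 rad, the forward-azimuth formula gives
θ = atan2( sin Δλ cos φ₂ , cos φ₁ sin φ₂ − sin φ₁ cos φ₂ cos Δλ ) = atan2(0.3900, -0.8155) = 154.44°.
So the initial bearing is 154.4°.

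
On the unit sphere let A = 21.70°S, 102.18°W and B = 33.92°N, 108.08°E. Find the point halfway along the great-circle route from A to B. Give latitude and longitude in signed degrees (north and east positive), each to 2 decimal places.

21.87°, -165.25°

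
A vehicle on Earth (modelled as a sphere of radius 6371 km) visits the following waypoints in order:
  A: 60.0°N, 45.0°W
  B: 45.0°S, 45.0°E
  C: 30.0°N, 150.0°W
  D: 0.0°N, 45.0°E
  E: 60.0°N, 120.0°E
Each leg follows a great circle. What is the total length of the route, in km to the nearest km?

Leg A→B: central angle 2.2299 rad, distance 14206.4 km.
Leg B→C: central angle 2.8086 rad, distance 17893.4 km.
Leg C→D: central angle 2.5617 rad, distance 16320.5 km.
Leg D→E: central angle 1.4410 rad, distance 9180.8 km.
Total: 14206.4 + 17893.4 + 16320.5 + 9180.8 ≈ 57601 km.

57601 km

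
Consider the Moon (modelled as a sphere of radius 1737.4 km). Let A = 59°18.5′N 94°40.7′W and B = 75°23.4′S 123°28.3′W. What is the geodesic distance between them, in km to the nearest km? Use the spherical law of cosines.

In radians: φ₁ = 1.0351, φ₂ = -1.3158, Δλ = -28.793° = -0.5025 rad.
cos c = sin φ₁ sin φ₂ + cos φ₁ cos φ₂ cos Δλ = (0.8599)(-0.9677) + (0.5104)(0.2522)(0.8764) = -0.71929,
so c = arccos(-0.71929) = 2.37358 rad.
Distance = R·c = 1737.4 × 2.3736 ≈ 4124 km.

4124 km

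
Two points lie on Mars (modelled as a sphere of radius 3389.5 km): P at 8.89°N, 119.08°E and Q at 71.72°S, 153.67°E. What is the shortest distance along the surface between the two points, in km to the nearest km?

4956 km

With latitudes φ₁ = 8.890°, φ₂ = -71.720° and longitude difference Δλ = 34.590°:
cos c = sin φ₁ sin φ₂ + cos φ₁ cos φ₂ cos Δλ = (0.1545)(-0.9495) + (0.9880)(0.3137)(0.8232) = 0.10838,
so c = arccos(0.10838) = 1.46221 rad.
Distance = R·c = 3389.5 × 1.4622 ≈ 4956 km.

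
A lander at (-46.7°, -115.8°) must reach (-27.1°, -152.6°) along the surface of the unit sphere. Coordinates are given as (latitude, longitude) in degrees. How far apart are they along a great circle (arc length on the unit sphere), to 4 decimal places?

In radians: φ₁ = -0.8151, φ₂ = -0.4730, Δλ = -36.800° = -0.6423 rad.
cos c = sin φ₁ sin φ₂ + cos φ₁ cos φ₂ cos Δλ = (-0.7278)(-0.4555) + (0.6858)(0.8902)(0.8007) = 0.82040,
so c = arccos(0.82040) = 0.60869 rad.
On the unit sphere the arc length equals the central angle: 0.6087.

0.6087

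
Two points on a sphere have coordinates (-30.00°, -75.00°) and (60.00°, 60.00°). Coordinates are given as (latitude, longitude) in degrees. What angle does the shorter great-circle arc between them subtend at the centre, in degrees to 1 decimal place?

With latitudes φ₁ = -30.000°, φ₂ = 60.000° and longitude difference Δλ = 135.000°:
cos c = sin φ₁ sin φ₂ + cos φ₁ cos φ₂ cos Δλ = (-0.5000)(0.8660) + (0.8660)(0.5000)(-0.7071) = -0.73920,
so c = arccos(-0.73920) = 2.40268 rad.
So the angular separation is 137.7°.

137.7°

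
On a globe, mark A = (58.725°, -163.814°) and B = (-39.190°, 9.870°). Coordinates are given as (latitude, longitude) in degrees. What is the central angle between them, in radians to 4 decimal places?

2.7934 rad

Let φ₁ = 1.0249 rad, φ₂ = -0.6840 rad, and Δλ = 3.0314 rad.
cos c = sin φ₁ sin φ₂ + cos φ₁ cos φ₂ cos Δλ = (0.8547)(-0.6319) + (0.5191)(0.7751)(-0.9939) = -0.94000,
so c = arccos(-0.94000) = 2.79341 rad.
So the angular separation is 2.7934 rad.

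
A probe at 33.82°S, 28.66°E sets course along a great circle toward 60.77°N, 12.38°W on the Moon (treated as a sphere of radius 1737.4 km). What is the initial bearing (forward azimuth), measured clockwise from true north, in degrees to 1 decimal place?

341.0°

Δλ = -41.040° = -0.7163 rad.
y = sin Δλ · cos φ₂ = (-0.6566)(0.4883) = -0.3206
x = cos φ₁ sin φ₂ − sin φ₁ cos φ₂ cos Δλ = (0.8308)(0.8727) − (-0.5566)(0.4883)(0.7543) = 0.9300
θ = atan2(y, x) = -19.02°; adding 360° gives 341.0°.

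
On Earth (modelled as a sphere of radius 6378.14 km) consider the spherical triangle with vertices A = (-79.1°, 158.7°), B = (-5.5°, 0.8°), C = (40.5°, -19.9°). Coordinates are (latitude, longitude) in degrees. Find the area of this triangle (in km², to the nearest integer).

Side lengths (central angles): a = 0.8687, b = 2.4678, c = 1.6512 rad; semiperimeter s = 2.4939.
By l'Huilier's theorem, tan(E/4) = √[tan(s/2) tan((s−a)/2) tan((s−b)/2) tan((s−c)/2)], giving spherical excess E = 0.5386 rad.
Area = E·R² = 0.5386 × (6378.14)² ≈ 21910072 km².

21910072 km²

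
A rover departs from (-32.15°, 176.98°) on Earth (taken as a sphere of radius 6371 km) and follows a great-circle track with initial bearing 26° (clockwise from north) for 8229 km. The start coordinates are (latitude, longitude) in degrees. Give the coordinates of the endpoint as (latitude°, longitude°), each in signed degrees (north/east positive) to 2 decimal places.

Angular distance δ = d/R = 8229/6371 = 1.29163 rad; initial bearing θ = 0.4538 rad.
sin φ₂ = sin φ₁ cos δ + cos φ₁ sin δ cos θ = (-0.5321)(0.2756) + (0.8467)(0.9613)(0.8988) = 0.5849, so φ₂ = 35.79°.
Δλ = atan2(sin θ sin δ cos φ₁, cos δ − sin φ₁ sin φ₂) = atan2(0.3568, 0.5868) = 31.301°.
λ₂ = 176.980° + 31.301° = 208.28° → -151.72° after wrapping to (−180°, 180°].

35.79°, -151.72°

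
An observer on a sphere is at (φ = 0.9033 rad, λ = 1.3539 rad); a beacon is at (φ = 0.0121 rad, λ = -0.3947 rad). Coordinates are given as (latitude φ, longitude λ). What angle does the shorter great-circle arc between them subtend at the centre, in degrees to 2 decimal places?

In radians: φ₁ = 0.9033, φ₂ = 0.0121, Δλ = -100.187° = -1.7486 rad.
cos c = sin φ₁ sin φ₂ + cos φ₁ cos φ₂ cos Δλ = (0.7854)(0.0121) + (0.6190)(0.9999)(-0.1769) = -0.09997,
so c = arccos(-0.09997) = 1.67094 rad.
So the angular separation is 95.74°.

95.74°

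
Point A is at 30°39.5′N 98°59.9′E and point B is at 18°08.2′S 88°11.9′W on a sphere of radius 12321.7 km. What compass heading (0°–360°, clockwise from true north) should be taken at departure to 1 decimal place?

29.2°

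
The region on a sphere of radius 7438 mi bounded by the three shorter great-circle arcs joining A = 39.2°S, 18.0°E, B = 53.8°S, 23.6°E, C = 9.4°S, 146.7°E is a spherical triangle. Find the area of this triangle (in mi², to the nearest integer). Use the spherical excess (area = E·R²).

Side lengths (central angles): a = 1.7583, b = 1.9550, c = 0.2633 rad; semiperimeter s = 1.9883.
By l'Huilier's theorem, tan(E/4) = √[tan(s/2) tan((s−a)/2) tan((s−b)/2) tan((s−c)/2)], giving spherical excess E = 0.2349 rad.
Area = E·R² = 0.2349 × (7438)² ≈ 12994657 mi².

12994657 mi²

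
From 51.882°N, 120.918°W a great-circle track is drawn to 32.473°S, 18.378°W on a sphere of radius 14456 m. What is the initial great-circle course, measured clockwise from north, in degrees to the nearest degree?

Δλ = 102.540° = 1.7897 rad.
y = sin Δλ · cos φ₂ = (0.9761)(0.8436) = 0.8235
x = cos φ₁ sin φ₂ − sin φ₁ cos φ₂ cos Δλ = (0.6173)(-0.5369) − (0.7867)(0.8436)(-0.2171) = -0.1873
θ = atan2(y, x) = 102.81°, so the bearing is 103°.

103°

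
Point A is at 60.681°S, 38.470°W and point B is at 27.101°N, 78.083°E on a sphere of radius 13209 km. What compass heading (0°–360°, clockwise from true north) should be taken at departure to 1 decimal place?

98.8°

With φ₁ = -1.0591, φ₂ = 0.4730, Δλ = 2.0342 rad, the forward-azimuth formula gives
θ = atan2( sin Δλ cos φ₂ , cos φ₁ sin φ₂ − sin φ₁ cos φ₂ cos Δλ ) = atan2(0.7963, -0.1239) = 98.84°.
So the initial bearing is 98.8°.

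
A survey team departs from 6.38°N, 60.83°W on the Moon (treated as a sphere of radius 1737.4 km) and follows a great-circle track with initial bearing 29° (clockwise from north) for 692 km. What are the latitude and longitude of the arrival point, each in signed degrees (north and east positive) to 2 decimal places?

26.07°, -48.75°

Angular distance δ = d/R = 692/1737.4 = 0.39830 rad; initial bearing θ = 0.5061 rad.
sin φ₂ = sin φ₁ cos δ + cos φ₁ sin δ cos θ = (0.1111)(0.9217) + (0.9938)(0.3878)(0.8746) = 0.4395, so φ₂ = 26.07°.
Δλ = atan2(sin θ sin δ cos φ₁, cos δ − sin φ₁ sin φ₂) = atan2(0.1869, 0.8729) = 12.084°.
λ₂ = -60.830° + 12.084° = -48.75°.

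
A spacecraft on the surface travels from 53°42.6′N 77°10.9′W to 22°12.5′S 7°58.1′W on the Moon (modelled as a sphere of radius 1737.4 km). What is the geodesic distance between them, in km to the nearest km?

2921 km

Let φ₁ = 0.9374 rad, φ₂ = -0.3876 rad, and Δλ = 1.2080 rad.
cos c = sin φ₁ sin φ₂ + cos φ₁ cos φ₂ cos Δλ = (0.8060)(-0.3780) + (0.5919)(0.9258)(0.3549) = -0.11019,
so c = arccos(-0.11019) = 1.68121 rad.
Distance = R·c = 1737.4 × 1.6812 ≈ 2921 km.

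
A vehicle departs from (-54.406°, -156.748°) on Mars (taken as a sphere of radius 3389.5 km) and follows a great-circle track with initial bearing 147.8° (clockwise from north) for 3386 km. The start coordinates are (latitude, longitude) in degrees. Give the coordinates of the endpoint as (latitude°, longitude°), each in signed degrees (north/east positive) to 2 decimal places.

Angular distance δ = d/R = 3386/3389.5 = 0.99897 rad; initial bearing θ = 2.5796 rad.
sin φ₂ = sin φ₁ cos δ + cos φ₁ sin δ cos θ = (-0.8132)(0.5412) + (0.5820)(0.8409)(-0.8462) = -0.8542, so φ₂ = -58.67°.
Δλ = atan2(sin θ sin δ cos φ₁, cos δ − sin φ₁ sin φ₂) = atan2(0.2608, -0.1535) = 120.471°.
λ₂ = -156.748° + 120.471° = -36.28°.

-58.67°, -36.28°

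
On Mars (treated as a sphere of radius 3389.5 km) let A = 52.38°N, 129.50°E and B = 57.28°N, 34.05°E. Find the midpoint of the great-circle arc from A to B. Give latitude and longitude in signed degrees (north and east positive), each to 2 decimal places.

The central angle between A and B is δ = 0.8827 rad.
With f = 0.5, the slerp weights are sin((1−f)δ)/sin δ = 0.5530 and sin(fδ)/sin δ = 0.5530.
Weighted sum of the unit vectors: (0.5530)·(-0.3883,0.4710,0.7921) + (0.5530)·(0.4479,0.3027,0.8413) = (0.0329, 0.4278, 0.9033).
Converting back: φ = atan2(z, √(x²+y²)) = 64.59°, λ = atan2(y, x) = 85.60°.

64.59°, 85.60°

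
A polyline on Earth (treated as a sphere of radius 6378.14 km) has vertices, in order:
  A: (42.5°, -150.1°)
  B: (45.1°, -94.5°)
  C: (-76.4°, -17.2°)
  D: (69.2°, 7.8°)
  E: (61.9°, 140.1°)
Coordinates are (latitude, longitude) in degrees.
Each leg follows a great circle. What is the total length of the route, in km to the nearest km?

40198 km

Leg A→B: central angle 0.6879 rad, distance 4387.6 km.
Leg B→C: central angle 2.2810 rad, distance 14548.5 km.
Leg C→D: central angle 2.5552 rad, distance 16297.4 km.
Leg D→E: central angle 0.7784 rad, distance 4964.5 km.
Total: 4387.6 + 14548.5 + 16297.4 + 4964.5 ≈ 40198 km.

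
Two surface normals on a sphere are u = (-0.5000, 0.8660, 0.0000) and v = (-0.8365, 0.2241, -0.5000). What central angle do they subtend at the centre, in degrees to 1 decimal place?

u·v = 0.6123; |u| = 1.0000, |v| = 1.0000.
cos θ = (u·v)/(|u||v|) = 0.6123, so θ = 52.2°.

52.2°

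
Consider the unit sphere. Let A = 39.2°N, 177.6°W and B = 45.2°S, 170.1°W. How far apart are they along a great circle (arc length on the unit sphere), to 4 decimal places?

With latitudes φ₁ = 39.200°, φ₂ = -45.200° and longitude difference Δλ = 7.500°:
cos c = sin φ₁ sin φ₂ + cos φ₁ cos φ₂ cos Δλ = (0.6320)(-0.7096) + (0.7749)(0.7046)(0.9914) = 0.09291,
so c = arccos(0.09291) = 1.47775 rad.
On the unit sphere the arc length equals the central angle: 1.4778.

1.4778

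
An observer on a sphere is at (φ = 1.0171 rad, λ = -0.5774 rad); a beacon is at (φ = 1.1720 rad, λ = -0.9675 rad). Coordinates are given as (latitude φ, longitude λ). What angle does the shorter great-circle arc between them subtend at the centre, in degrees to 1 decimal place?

13.4°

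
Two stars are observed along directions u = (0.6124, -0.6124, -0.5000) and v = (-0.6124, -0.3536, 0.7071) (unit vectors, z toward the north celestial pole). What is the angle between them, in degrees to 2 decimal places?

u·v = -0.5120; |u| = 1.0000, |v| = 1.0000.
cos θ = (u·v)/(|u||v|) = -0.5120, so θ = 120.80°.

120.80°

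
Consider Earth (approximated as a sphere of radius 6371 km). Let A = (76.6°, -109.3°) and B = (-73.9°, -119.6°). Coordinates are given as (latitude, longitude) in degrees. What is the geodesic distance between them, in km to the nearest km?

16748 km

Let φ₁ = 1.3369 rad, φ₂ = -1.2898 rad, and Δλ = -0.1798 rad.
cos c = sin φ₁ sin φ₂ + cos φ₁ cos φ₂ cos Δλ = (0.9728)(-0.9608) + (0.2317)(0.2773)(0.9839) = -0.87139,
so c = arccos(-0.87139) = 2.62883 rad.
Distance = R·c = 6371 × 2.6288 ≈ 16748 km.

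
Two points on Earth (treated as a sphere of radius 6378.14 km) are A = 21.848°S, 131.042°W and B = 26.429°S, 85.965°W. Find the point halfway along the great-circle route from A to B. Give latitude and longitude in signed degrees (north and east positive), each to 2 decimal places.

Central angle δ = 0.7188 rad. Interpolating on the sphere with fraction f = 0.5:
P = [sin((1−f)δ)·A + sin(fδ)·B] / sin δ = 0.5341·A + 0.5341·B in Cartesian coordinates,
giving P = (-0.2919, -0.8510, -0.4365), i.e. latitude -25.88°, longitude -108.93°.

-25.88°, -108.93°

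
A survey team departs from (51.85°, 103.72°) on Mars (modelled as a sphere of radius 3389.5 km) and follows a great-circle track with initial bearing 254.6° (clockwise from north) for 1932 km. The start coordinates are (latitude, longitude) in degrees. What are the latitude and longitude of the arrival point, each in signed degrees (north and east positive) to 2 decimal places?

35.00°, 64.29°

Angular distance δ = d/R = 1932/3389.5 = 0.57000 rad; initial bearing θ = 4.4436 rad.
sin φ₂ = sin φ₁ cos δ + cos φ₁ sin δ cos θ = (0.7864)(0.8419) + (0.6177)(0.5396)(-0.2656) = 0.5735, so φ₂ = 35.00°.
Δλ = atan2(sin θ sin δ cos φ₁, cos δ − sin φ₁ sin φ₂) = atan2(-0.3214, 0.3909) = -39.427°.
λ₂ = 103.720° − 39.427° = 64.29°.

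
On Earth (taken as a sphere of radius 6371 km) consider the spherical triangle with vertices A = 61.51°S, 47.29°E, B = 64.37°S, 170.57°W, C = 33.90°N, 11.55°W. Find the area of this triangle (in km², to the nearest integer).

Side lengths (central angles): a = 2.5646, b = 1.8602, c = 0.8899 rad; semiperimeter s = 2.6573.
By l'Huilier's theorem, tan(E/4) = √[tan(s/2) tan((s−a)/2) tan((s−b)/2) tan((s−c)/2)], giving spherical excess E = 1.2043 rad.
Area = E·R² = 1.2043 × (6371)² ≈ 48880285 km².

48880285 km²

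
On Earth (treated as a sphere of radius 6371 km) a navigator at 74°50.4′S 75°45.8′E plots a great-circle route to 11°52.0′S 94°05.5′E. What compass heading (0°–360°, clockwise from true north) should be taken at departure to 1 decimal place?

Δλ = 18.328° = 0.3199 rad.
y = sin Δλ · cos φ₂ = (0.3145)(0.9786) = 0.3077
x = cos φ₁ sin φ₂ − sin φ₁ cos φ₂ cos Δλ = (0.2615)(-0.2056) − (-0.9652)(0.9786)(0.9493) = 0.8429
θ = atan2(y, x) = 20.06°, so the bearing is 20.1°.

20.1°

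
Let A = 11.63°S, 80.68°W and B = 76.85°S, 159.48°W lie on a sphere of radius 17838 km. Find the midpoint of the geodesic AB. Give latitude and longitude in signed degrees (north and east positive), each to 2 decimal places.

Central angle δ = 1.3289 rad. Interpolating on the sphere with fraction f = 0.5:
P = [sin((1−f)δ)·A + sin(fδ)·B] / sin δ = 0.6351·A + 0.6351·B in Cartesian coordinates,
giving P = (-0.0346, -0.6645, -0.7465), i.e. latitude -48.29°, longitude -92.98°.

-48.29°, -92.98°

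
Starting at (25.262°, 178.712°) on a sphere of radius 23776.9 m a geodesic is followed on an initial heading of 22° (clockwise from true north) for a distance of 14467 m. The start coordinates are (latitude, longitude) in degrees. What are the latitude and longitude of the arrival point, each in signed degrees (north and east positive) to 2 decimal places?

56.04°, -158.75°

Angular distance δ = d/R = 14467/23776.9 = 0.60845 rad; initial bearing θ = 0.3840 rad.
sin φ₂ = sin φ₁ cos δ + cos φ₁ sin δ cos θ = (0.4268)(0.8205) + (0.9044)(0.5716)(0.9272) = 0.8295, so φ₂ = 56.04°.
Δλ = atan2(sin θ sin δ cos φ₁, cos δ − sin φ₁ sin φ₂) = atan2(0.1936, 0.4666) = 22.541°.
λ₂ = 178.712° + 22.541° = 201.25° → -158.75° after wrapping to (−180°, 180°].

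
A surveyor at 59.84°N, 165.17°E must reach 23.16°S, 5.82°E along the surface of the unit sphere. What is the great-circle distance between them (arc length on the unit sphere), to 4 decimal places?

In radians: φ₁ = 1.0444, φ₂ = -0.4042, Δλ = -159.350° = -2.7812 rad.
Haversine: a = sin²(Δφ/2) + cos φ₁ cos φ₂ sin²(Δλ/2) = 0.4391 + (0.5024)(0.9194)(0.9679) = 0.88615.
Central angle c = 2·arcsin(√a) = 2.45326 rad.
On the unit sphere the arc length equals the central angle: 2.4533.

2.4533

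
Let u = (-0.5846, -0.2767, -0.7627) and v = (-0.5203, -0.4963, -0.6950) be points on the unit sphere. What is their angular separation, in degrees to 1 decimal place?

13.7°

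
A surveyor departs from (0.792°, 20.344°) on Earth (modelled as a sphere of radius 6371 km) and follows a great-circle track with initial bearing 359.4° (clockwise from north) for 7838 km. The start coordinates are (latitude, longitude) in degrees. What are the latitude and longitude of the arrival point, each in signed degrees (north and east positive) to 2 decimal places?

71.27°, 18.58°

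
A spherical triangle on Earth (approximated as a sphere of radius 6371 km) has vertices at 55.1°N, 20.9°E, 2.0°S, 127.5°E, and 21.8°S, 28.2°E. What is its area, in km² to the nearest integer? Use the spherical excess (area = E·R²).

Side lengths (central angles): a = 1.7082, b = 1.3466, c = 1.7640 rad; semiperimeter s = 2.4094.
By l'Huilier's theorem, tan(E/4) = √[tan(s/2) tan((s−a)/2) tan((s−b)/2) tan((s−c)/2)], giving spherical excess E = 1.6345 rad.
Area = E·R² = 1.6345 × (6371)² ≈ 66343676 km².

66343676 km²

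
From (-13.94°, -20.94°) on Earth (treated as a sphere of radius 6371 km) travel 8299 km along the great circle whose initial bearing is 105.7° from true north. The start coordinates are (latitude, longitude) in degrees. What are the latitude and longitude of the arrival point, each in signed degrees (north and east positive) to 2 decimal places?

-18.49°, 57.24°

Angular distance δ = d/R = 8299/6371 = 1.30262 rad; initial bearing θ = 1.8448 rad.
sin φ₂ = sin φ₁ cos δ + cos φ₁ sin δ cos θ = (-0.2409)(0.2650) + (0.9705)(0.9643)(-0.2706) = -0.3171, so φ₂ = -18.49°.
Δλ = atan2(sin θ sin δ cos φ₁, cos δ − sin φ₁ sin φ₂) = atan2(0.9009, 0.1886) = 78.177°.
λ₂ = -20.940° + 78.177° = 57.24°.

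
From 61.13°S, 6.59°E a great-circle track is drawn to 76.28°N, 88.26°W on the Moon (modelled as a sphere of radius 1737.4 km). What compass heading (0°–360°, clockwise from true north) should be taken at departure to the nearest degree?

With φ₁ = -1.0669, φ₂ = 1.3313, Δλ = -1.6554 rad, the forward-azimuth formula gives
θ = atan2( sin Δλ cos φ₂ , cos φ₁ sin φ₂ − sin φ₁ cos φ₂ cos Δλ ) = atan2(-0.2363, 0.4515) = -27.63°.
Adding 360° brings this into [0°, 360°): 332°.

332°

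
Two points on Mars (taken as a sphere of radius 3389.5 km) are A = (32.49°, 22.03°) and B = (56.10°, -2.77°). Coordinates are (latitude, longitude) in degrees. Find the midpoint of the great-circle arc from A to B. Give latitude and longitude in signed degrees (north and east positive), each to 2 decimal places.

44.94°, 12.20°

Central angle δ = 0.5097 rad. Interpolating on the sphere with fraction f = 0.5:
P = [sin((1−f)δ)·A + sin(fδ)·B] / sin δ = 0.5167·A + 0.5167·B in Cartesian coordinates,
giving P = (0.6918, 0.1495, 0.7064), i.e. latitude 44.94°, longitude 12.20°.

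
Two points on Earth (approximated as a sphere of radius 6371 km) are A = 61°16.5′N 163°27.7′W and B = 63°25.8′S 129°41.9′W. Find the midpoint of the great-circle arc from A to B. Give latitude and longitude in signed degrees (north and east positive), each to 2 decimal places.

Central angle δ = 2.2213 rad. Interpolating on the sphere with fraction f = 0.5:
P = [sin((1−f)δ)·A + sin(fδ)·B] / sin δ = 1.1260·A + 1.1260·B in Cartesian coordinates,
giving P = (-0.8404, -0.5415, -0.0197), i.e. latitude -1.13°, longitude -147.20°.

-1.13°, -147.20°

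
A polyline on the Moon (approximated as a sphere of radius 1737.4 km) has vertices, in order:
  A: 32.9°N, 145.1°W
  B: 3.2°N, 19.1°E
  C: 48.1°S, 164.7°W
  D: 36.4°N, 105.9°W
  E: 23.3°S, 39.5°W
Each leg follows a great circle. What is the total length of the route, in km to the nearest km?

14003 km

Leg A→B: central angle 2.4596 rad, distance 4273.3 km.
Leg B→C: central angle 2.3559 rad, distance 4093.1 km.
Leg C→D: central angle 1.7348 rad, distance 3014.0 km.
Leg D→E: central angle 1.5095 rad, distance 2622.6 km.
Total: 4273.3 + 4093.1 + 3014.0 + 2622.6 ≈ 14003 km.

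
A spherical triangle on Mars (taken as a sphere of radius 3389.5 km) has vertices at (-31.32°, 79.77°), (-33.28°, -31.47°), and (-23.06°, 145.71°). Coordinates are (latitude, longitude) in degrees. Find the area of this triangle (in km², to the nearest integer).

13026802 km²

Side lengths (central angles): a = 2.1572, b = 1.0192, c = 1.5443 rad; semiperimeter s = 2.3603.
By l'Huilier's theorem, tan(E/4) = √[tan(s/2) tan((s−a)/2) tan((s−b)/2) tan((s−c)/2)], giving spherical excess E = 1.1339 rad.
Area = E·R² = 1.1339 × (3389.5)² ≈ 13026802 km².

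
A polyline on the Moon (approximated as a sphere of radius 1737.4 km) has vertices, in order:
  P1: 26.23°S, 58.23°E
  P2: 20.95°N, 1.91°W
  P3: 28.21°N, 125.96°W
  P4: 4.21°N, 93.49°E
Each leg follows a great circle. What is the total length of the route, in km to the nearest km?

9462 km

Leg P1→P2: central angle 1.3087 rad, distance 2273.8 km.
Leg P2→P3: central angle 1.8669 rad, distance 3243.5 km.
Leg P3→P4: central angle 2.2704 rad, distance 3944.6 km.
Total: 2273.8 + 3243.5 + 3944.6 ≈ 9462 km.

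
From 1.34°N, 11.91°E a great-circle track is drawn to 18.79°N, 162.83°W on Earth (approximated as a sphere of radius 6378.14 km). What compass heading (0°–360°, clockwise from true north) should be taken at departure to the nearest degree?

Δλ = -174.740° = -3.0498 rad.
y = sin Δλ · cos φ₂ = (-0.0917)(0.9467) = -0.0868
x = cos φ₁ sin φ₂ − sin φ₁ cos φ₂ cos Δλ = (0.9997)(0.3221) − (0.0234)(0.9467)(-0.9958) = 0.3441
θ = atan2(y, x) = -14.16°; adding 360° gives 346°.

346°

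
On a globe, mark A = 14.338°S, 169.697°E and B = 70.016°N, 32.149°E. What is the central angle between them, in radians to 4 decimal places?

With latitudes φ₁ = -14.338°, φ₂ = 70.016° and longitude difference Δλ = -137.548°:
cos c = sin φ₁ sin φ₂ + cos φ₁ cos φ₂ cos Δλ = (-0.2476)(0.9398) + (0.9689)(0.3418)(-0.7378) = -0.47704,
so c = arccos(-0.47704) = 2.06808 rad.
So the angular separation is 2.0681 rad.

2.0681 rad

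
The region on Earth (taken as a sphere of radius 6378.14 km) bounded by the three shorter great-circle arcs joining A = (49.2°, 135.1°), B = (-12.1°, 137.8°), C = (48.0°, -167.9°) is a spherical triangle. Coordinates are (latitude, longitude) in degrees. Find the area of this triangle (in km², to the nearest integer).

16066373 km²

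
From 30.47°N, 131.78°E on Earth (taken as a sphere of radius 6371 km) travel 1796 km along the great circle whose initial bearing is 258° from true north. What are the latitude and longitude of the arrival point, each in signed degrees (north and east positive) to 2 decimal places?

Angular distance δ = d/R = 1796/6371 = 0.28190 rad; initial bearing θ = 4.5029 rad.
sin φ₂ = sin φ₁ cos δ + cos φ₁ sin δ cos θ = (0.5071)(0.9605) + (0.8619)(0.2782)(-0.2079) = 0.4372, so φ₂ = 25.93°.
Δλ = atan2(sin θ sin δ cos φ₁, cos δ − sin φ₁ sin φ₂) = atan2(-0.2345, 0.7388) = -17.611°.
λ₂ = 131.780° − 17.611° = 114.17°.

25.93°, 114.17°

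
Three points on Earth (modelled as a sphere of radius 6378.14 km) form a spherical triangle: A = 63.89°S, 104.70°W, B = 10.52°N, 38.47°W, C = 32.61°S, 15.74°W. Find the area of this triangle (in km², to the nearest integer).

20875660 km²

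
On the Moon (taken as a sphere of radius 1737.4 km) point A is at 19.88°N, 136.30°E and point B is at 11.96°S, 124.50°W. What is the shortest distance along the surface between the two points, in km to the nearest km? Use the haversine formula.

With latitudes φ₁ = 19.880°, φ₂ = -11.960° and longitude difference Δλ = 99.200°:
Haversine: a = sin²(Δφ/2) + cos φ₁ cos φ₂ sin²(Δλ/2) = 0.0752 + (0.9404)(0.9783)(0.5799) = 0.60878.
Central angle c = 2·arcsin(√a) = 1.79011 rad.
Distance = R·c = 1737.4 × 1.7901 ≈ 3110 km.

3110 km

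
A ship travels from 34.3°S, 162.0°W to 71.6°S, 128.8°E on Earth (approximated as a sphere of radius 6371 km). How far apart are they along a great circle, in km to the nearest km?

5687 km

With latitudes φ₁ = -34.300°, φ₂ = -71.600° and longitude difference Δλ = -69.200°:
cos c = sin φ₁ sin φ₂ + cos φ₁ cos φ₂ cos Δλ = (-0.5635)(-0.9489) + (0.8261)(0.3156)(0.3551) = 0.62731,
so c = arccos(0.62731) = 0.89270 rad.
Distance = R·c = 6371 × 0.8927 ≈ 5687 km.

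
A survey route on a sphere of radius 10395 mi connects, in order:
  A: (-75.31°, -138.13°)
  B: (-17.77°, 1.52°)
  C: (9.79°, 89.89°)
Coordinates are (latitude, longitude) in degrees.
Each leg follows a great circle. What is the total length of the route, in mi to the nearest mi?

31761 mi

Leg A→B: central angle 1.4594 rad, distance 15170.3 mi.
Leg B→C: central angle 1.5960 rad, distance 16590.4 mi.
Total: 15170.3 + 16590.4 ≈ 31761 mi.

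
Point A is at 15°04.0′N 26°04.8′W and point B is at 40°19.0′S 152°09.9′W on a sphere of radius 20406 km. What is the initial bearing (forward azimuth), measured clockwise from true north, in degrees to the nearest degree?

230°

Δλ = -126.085° = -2.2006 rad.
y = sin Δλ · cos φ₂ = (-0.8081)(0.7625) = -0.6162
x = cos φ₁ sin φ₂ − sin φ₁ cos φ₂ cos Δλ = (0.9656)(-0.6470) − (0.2599)(0.7625)(-0.5890) = -0.5080
θ = atan2(y, x) = -129.50°; adding 360° gives 230°.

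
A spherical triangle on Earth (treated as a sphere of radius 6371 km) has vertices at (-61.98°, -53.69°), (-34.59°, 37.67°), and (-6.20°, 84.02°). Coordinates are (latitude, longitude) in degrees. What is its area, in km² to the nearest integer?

16546500 km²

Side lengths (central angles): a = 0.8941, b = 1.8236, c = 1.0564 rad; semiperimeter s = 1.8871.
By l'Huilier's theorem, tan(E/4) = √[tan(s/2) tan((s−a)/2) tan((s−b)/2) tan((s−c)/2)], giving spherical excess E = 0.4077 rad.
Area = E·R² = 0.4077 × (6371)² ≈ 16546500 km².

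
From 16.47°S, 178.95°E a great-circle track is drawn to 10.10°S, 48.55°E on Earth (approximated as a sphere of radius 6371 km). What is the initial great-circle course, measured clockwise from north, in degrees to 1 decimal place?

245.0°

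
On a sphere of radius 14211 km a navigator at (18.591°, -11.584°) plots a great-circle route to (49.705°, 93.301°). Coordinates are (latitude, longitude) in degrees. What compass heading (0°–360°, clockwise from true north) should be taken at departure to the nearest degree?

Δλ = 104.885° = 1.8306 rad.
y = sin Δλ · cos φ₂ = (0.9664)(0.6467) = 0.6250
x = cos φ₁ sin φ₂ − sin φ₁ cos φ₂ cos Δλ = (0.9478)(0.7627) − (0.3188)(0.6467)(-0.2569) = 0.7759
θ = atan2(y, x) = 38.85°, so the bearing is 39°.

39°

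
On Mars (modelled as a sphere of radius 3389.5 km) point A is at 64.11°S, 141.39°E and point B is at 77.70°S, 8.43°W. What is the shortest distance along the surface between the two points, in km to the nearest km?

2189 km

With latitudes φ₁ = -64.110°, φ₂ = -77.700° and longitude difference Δλ = -149.820°:
cos c = sin φ₁ sin φ₂ + cos φ₁ cos φ₂ cos Δλ = (-0.8996)(-0.9770) + (0.4366)(0.2130)(-0.8645) = 0.79857,
so c = arccos(0.79857) = 0.64587 rad.
Distance = R·c = 3389.5 × 0.6459 ≈ 2189 km.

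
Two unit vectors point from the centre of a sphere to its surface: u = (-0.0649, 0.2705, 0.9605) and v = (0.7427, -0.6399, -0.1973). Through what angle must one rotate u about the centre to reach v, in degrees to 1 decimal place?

114.3°

u·v = -0.4108; |u| = 1.0000, |v| = 1.0000.
cos θ = (u·v)/(|u||v|) = -0.4108, so θ = 114.3°.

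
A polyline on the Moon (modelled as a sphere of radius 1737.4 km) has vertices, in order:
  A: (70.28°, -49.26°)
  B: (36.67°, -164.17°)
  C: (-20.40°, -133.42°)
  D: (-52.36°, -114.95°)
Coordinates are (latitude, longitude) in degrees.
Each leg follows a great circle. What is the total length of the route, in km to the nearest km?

4925 km

Leg A→B: central angle 1.1061 rad, distance 1921.7 km.
Leg B→C: central angle 1.1175 rad, distance 1941.6 km.
Leg C→D: central angle 0.6112 rad, distance 1062.0 km.
Total: 1921.7 + 1941.6 + 1062.0 ≈ 4925 km.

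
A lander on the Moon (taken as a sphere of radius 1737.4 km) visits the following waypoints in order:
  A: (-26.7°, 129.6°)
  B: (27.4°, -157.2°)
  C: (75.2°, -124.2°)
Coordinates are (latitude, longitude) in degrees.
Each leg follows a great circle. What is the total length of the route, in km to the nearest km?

Leg A→B: central angle 1.5483 rad, distance 2690.1 km.
Leg B→C: central angle 0.8826 rad, distance 1533.5 km.
Total: 2690.1 + 1533.5 ≈ 4224 km.

4224 km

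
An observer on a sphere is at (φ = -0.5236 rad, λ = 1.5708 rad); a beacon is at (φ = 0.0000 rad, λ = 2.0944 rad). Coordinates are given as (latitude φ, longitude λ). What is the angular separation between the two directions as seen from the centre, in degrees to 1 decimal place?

Let φ₁ = -0.5236 rad, φ₂ = 0.0000 rad, and Δλ = 0.5236 rad.
Haversine: a = sin²(Δφ/2) + cos φ₁ cos φ₂ sin²(Δλ/2) = 0.0670 + (0.8660)(1.0000)(0.0670) = 0.12500.
Central angle c = 2·arcsin(√a) = 0.72274 rad.
So the angular separation is 41.4°.

41.4°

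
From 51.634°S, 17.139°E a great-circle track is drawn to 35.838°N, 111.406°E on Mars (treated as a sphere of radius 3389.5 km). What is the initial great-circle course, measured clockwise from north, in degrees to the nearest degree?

69°

With φ₁ = -0.9012, φ₂ = 0.6255, Δλ = 1.6453 rad, the forward-azimuth formula gives
θ = atan2( sin Δλ cos φ₂ , cos φ₁ sin φ₂ − sin φ₁ cos φ₂ cos Δλ ) = atan2(0.8084, 0.3161) = 68.64°.
So the initial bearing is 69°.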